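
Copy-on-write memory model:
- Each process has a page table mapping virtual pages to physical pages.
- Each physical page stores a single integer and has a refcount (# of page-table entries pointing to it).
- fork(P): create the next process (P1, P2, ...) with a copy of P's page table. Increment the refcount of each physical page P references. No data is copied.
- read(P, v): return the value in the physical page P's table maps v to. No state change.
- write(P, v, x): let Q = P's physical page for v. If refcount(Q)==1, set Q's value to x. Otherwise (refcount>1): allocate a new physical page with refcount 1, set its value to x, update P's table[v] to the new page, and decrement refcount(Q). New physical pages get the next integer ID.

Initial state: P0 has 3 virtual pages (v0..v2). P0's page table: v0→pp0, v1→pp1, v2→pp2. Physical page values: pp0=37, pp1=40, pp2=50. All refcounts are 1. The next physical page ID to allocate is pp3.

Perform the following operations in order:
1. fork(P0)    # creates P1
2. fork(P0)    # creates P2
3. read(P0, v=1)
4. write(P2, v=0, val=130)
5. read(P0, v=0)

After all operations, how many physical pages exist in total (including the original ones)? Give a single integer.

Op 1: fork(P0) -> P1. 3 ppages; refcounts: pp0:2 pp1:2 pp2:2
Op 2: fork(P0) -> P2. 3 ppages; refcounts: pp0:3 pp1:3 pp2:3
Op 3: read(P0, v1) -> 40. No state change.
Op 4: write(P2, v0, 130). refcount(pp0)=3>1 -> COPY to pp3. 4 ppages; refcounts: pp0:2 pp1:3 pp2:3 pp3:1
Op 5: read(P0, v0) -> 37. No state change.

Answer: 4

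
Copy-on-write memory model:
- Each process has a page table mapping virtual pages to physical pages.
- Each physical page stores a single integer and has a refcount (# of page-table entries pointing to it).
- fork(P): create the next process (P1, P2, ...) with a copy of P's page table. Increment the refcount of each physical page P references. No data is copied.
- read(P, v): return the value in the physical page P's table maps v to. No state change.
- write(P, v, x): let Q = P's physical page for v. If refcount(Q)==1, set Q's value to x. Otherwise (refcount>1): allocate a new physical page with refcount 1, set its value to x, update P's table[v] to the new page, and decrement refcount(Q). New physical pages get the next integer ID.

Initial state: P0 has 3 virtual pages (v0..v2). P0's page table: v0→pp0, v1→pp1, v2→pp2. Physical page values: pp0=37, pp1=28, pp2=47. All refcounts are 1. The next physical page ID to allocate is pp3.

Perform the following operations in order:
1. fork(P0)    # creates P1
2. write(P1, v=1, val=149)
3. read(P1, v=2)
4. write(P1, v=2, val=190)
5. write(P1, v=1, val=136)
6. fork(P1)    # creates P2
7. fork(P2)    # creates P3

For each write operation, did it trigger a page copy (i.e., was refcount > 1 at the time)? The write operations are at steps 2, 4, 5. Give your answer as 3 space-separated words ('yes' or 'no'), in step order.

Op 1: fork(P0) -> P1. 3 ppages; refcounts: pp0:2 pp1:2 pp2:2
Op 2: write(P1, v1, 149). refcount(pp1)=2>1 -> COPY to pp3. 4 ppages; refcounts: pp0:2 pp1:1 pp2:2 pp3:1
Op 3: read(P1, v2) -> 47. No state change.
Op 4: write(P1, v2, 190). refcount(pp2)=2>1 -> COPY to pp4. 5 ppages; refcounts: pp0:2 pp1:1 pp2:1 pp3:1 pp4:1
Op 5: write(P1, v1, 136). refcount(pp3)=1 -> write in place. 5 ppages; refcounts: pp0:2 pp1:1 pp2:1 pp3:1 pp4:1
Op 6: fork(P1) -> P2. 5 ppages; refcounts: pp0:3 pp1:1 pp2:1 pp3:2 pp4:2
Op 7: fork(P2) -> P3. 5 ppages; refcounts: pp0:4 pp1:1 pp2:1 pp3:3 pp4:3

yes yes no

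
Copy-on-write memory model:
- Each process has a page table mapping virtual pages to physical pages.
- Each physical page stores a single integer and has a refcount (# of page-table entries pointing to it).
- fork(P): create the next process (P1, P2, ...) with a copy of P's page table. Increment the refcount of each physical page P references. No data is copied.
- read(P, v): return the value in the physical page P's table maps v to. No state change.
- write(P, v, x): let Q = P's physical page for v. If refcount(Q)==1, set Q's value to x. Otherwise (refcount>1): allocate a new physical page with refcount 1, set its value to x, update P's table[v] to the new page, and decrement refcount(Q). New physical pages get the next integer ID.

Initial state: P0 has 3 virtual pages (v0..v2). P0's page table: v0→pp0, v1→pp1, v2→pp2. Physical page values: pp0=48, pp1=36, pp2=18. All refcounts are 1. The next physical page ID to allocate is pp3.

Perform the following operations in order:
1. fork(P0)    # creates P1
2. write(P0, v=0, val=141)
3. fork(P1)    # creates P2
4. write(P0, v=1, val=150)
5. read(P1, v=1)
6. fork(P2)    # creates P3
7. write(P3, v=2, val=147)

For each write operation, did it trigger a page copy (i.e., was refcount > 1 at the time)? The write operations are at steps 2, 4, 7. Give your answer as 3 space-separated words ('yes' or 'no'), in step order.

Op 1: fork(P0) -> P1. 3 ppages; refcounts: pp0:2 pp1:2 pp2:2
Op 2: write(P0, v0, 141). refcount(pp0)=2>1 -> COPY to pp3. 4 ppages; refcounts: pp0:1 pp1:2 pp2:2 pp3:1
Op 3: fork(P1) -> P2. 4 ppages; refcounts: pp0:2 pp1:3 pp2:3 pp3:1
Op 4: write(P0, v1, 150). refcount(pp1)=3>1 -> COPY to pp4. 5 ppages; refcounts: pp0:2 pp1:2 pp2:3 pp3:1 pp4:1
Op 5: read(P1, v1) -> 36. No state change.
Op 6: fork(P2) -> P3. 5 ppages; refcounts: pp0:3 pp1:3 pp2:4 pp3:1 pp4:1
Op 7: write(P3, v2, 147). refcount(pp2)=4>1 -> COPY to pp5. 6 ppages; refcounts: pp0:3 pp1:3 pp2:3 pp3:1 pp4:1 pp5:1

yes yes yes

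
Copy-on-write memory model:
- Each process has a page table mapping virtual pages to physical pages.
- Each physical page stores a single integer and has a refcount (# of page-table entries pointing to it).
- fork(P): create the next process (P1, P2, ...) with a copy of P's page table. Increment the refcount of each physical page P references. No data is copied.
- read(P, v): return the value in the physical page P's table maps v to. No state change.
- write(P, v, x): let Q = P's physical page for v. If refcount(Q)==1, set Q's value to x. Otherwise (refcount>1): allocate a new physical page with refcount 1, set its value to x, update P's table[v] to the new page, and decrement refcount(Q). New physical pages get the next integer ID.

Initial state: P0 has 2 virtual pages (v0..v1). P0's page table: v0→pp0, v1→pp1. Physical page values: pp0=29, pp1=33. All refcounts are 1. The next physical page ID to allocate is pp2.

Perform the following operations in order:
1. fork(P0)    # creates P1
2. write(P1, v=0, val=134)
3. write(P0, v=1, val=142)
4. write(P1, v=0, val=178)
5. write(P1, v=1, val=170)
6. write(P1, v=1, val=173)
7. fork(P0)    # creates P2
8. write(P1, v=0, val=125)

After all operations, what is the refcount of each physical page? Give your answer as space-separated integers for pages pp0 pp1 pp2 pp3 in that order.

Answer: 2 1 1 2

Derivation:
Op 1: fork(P0) -> P1. 2 ppages; refcounts: pp0:2 pp1:2
Op 2: write(P1, v0, 134). refcount(pp0)=2>1 -> COPY to pp2. 3 ppages; refcounts: pp0:1 pp1:2 pp2:1
Op 3: write(P0, v1, 142). refcount(pp1)=2>1 -> COPY to pp3. 4 ppages; refcounts: pp0:1 pp1:1 pp2:1 pp3:1
Op 4: write(P1, v0, 178). refcount(pp2)=1 -> write in place. 4 ppages; refcounts: pp0:1 pp1:1 pp2:1 pp3:1
Op 5: write(P1, v1, 170). refcount(pp1)=1 -> write in place. 4 ppages; refcounts: pp0:1 pp1:1 pp2:1 pp3:1
Op 6: write(P1, v1, 173). refcount(pp1)=1 -> write in place. 4 ppages; refcounts: pp0:1 pp1:1 pp2:1 pp3:1
Op 7: fork(P0) -> P2. 4 ppages; refcounts: pp0:2 pp1:1 pp2:1 pp3:2
Op 8: write(P1, v0, 125). refcount(pp2)=1 -> write in place. 4 ppages; refcounts: pp0:2 pp1:1 pp2:1 pp3:2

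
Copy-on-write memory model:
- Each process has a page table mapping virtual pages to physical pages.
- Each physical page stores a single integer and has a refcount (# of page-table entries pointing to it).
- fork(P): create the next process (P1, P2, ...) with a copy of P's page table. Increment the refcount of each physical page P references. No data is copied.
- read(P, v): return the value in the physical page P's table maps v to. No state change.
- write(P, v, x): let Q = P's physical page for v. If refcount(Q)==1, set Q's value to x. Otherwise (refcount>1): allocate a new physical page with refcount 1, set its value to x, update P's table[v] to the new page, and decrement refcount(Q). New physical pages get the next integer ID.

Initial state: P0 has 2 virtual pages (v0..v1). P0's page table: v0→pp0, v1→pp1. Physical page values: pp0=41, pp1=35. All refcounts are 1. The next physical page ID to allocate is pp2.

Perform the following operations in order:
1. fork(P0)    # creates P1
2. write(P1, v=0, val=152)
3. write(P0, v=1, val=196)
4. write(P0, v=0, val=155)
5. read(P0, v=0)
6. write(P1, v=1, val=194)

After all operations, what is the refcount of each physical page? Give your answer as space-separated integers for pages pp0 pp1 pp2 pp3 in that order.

Op 1: fork(P0) -> P1. 2 ppages; refcounts: pp0:2 pp1:2
Op 2: write(P1, v0, 152). refcount(pp0)=2>1 -> COPY to pp2. 3 ppages; refcounts: pp0:1 pp1:2 pp2:1
Op 3: write(P0, v1, 196). refcount(pp1)=2>1 -> COPY to pp3. 4 ppages; refcounts: pp0:1 pp1:1 pp2:1 pp3:1
Op 4: write(P0, v0, 155). refcount(pp0)=1 -> write in place. 4 ppages; refcounts: pp0:1 pp1:1 pp2:1 pp3:1
Op 5: read(P0, v0) -> 155. No state change.
Op 6: write(P1, v1, 194). refcount(pp1)=1 -> write in place. 4 ppages; refcounts: pp0:1 pp1:1 pp2:1 pp3:1

Answer: 1 1 1 1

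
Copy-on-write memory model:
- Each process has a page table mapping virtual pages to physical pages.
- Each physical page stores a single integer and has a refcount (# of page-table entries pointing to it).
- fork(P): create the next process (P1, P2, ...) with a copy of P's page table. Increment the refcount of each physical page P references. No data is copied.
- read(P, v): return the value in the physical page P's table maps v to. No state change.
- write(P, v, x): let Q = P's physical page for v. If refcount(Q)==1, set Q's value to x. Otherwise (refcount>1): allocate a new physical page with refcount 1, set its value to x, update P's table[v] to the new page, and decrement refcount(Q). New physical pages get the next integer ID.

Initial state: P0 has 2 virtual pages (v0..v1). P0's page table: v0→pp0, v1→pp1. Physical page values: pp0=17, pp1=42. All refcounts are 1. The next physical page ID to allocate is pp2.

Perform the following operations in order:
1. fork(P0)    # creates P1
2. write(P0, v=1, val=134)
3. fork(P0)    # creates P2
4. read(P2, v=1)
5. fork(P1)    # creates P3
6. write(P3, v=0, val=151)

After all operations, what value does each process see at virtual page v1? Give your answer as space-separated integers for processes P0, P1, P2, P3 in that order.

Op 1: fork(P0) -> P1. 2 ppages; refcounts: pp0:2 pp1:2
Op 2: write(P0, v1, 134). refcount(pp1)=2>1 -> COPY to pp2. 3 ppages; refcounts: pp0:2 pp1:1 pp2:1
Op 3: fork(P0) -> P2. 3 ppages; refcounts: pp0:3 pp1:1 pp2:2
Op 4: read(P2, v1) -> 134. No state change.
Op 5: fork(P1) -> P3. 3 ppages; refcounts: pp0:4 pp1:2 pp2:2
Op 6: write(P3, v0, 151). refcount(pp0)=4>1 -> COPY to pp3. 4 ppages; refcounts: pp0:3 pp1:2 pp2:2 pp3:1
P0: v1 -> pp2 = 134
P1: v1 -> pp1 = 42
P2: v1 -> pp2 = 134
P3: v1 -> pp1 = 42

Answer: 134 42 134 42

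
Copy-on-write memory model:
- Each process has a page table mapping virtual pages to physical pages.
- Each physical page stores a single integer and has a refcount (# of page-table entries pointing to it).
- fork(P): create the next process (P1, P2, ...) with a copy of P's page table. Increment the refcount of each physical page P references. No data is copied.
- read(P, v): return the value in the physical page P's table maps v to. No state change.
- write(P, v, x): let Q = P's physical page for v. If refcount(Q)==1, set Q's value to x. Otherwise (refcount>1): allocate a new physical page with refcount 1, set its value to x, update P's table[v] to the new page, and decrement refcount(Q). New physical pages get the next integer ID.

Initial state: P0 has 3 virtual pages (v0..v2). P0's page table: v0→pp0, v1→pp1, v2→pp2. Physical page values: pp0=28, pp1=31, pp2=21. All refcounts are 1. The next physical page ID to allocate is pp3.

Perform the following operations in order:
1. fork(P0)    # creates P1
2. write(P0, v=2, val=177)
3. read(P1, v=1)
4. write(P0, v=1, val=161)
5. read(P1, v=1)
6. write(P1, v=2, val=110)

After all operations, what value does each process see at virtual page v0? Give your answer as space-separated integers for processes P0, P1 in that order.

Op 1: fork(P0) -> P1. 3 ppages; refcounts: pp0:2 pp1:2 pp2:2
Op 2: write(P0, v2, 177). refcount(pp2)=2>1 -> COPY to pp3. 4 ppages; refcounts: pp0:2 pp1:2 pp2:1 pp3:1
Op 3: read(P1, v1) -> 31. No state change.
Op 4: write(P0, v1, 161). refcount(pp1)=2>1 -> COPY to pp4. 5 ppages; refcounts: pp0:2 pp1:1 pp2:1 pp3:1 pp4:1
Op 5: read(P1, v1) -> 31. No state change.
Op 6: write(P1, v2, 110). refcount(pp2)=1 -> write in place. 5 ppages; refcounts: pp0:2 pp1:1 pp2:1 pp3:1 pp4:1
P0: v0 -> pp0 = 28
P1: v0 -> pp0 = 28

Answer: 28 28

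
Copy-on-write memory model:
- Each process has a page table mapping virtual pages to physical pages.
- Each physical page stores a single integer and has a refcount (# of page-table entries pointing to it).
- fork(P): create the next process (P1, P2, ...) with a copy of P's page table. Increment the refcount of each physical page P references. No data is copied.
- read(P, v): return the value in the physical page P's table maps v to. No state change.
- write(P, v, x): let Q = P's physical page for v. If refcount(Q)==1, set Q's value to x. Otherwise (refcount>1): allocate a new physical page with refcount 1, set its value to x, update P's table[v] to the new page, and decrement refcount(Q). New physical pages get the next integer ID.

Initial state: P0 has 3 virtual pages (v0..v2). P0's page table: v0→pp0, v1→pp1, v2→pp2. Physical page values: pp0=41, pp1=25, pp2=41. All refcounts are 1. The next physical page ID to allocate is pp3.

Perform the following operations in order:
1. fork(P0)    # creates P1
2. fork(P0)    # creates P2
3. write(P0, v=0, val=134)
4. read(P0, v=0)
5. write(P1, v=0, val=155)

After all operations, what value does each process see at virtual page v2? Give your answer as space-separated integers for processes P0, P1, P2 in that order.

Op 1: fork(P0) -> P1. 3 ppages; refcounts: pp0:2 pp1:2 pp2:2
Op 2: fork(P0) -> P2. 3 ppages; refcounts: pp0:3 pp1:3 pp2:3
Op 3: write(P0, v0, 134). refcount(pp0)=3>1 -> COPY to pp3. 4 ppages; refcounts: pp0:2 pp1:3 pp2:3 pp3:1
Op 4: read(P0, v0) -> 134. No state change.
Op 5: write(P1, v0, 155). refcount(pp0)=2>1 -> COPY to pp4. 5 ppages; refcounts: pp0:1 pp1:3 pp2:3 pp3:1 pp4:1
P0: v2 -> pp2 = 41
P1: v2 -> pp2 = 41
P2: v2 -> pp2 = 41

Answer: 41 41 41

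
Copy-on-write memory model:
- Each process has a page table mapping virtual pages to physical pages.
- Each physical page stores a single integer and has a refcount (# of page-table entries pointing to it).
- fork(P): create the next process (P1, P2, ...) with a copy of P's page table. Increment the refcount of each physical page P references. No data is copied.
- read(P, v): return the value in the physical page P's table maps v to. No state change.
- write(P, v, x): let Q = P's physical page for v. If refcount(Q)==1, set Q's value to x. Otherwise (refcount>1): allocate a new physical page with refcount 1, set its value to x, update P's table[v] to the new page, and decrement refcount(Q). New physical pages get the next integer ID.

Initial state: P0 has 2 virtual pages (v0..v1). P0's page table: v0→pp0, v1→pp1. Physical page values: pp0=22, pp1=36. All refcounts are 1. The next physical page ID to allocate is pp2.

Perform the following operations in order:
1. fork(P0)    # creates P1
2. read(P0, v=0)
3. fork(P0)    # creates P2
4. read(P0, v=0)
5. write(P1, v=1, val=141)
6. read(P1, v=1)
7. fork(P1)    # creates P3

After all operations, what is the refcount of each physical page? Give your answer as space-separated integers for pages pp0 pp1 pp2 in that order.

Answer: 4 2 2

Derivation:
Op 1: fork(P0) -> P1. 2 ppages; refcounts: pp0:2 pp1:2
Op 2: read(P0, v0) -> 22. No state change.
Op 3: fork(P0) -> P2. 2 ppages; refcounts: pp0:3 pp1:3
Op 4: read(P0, v0) -> 22. No state change.
Op 5: write(P1, v1, 141). refcount(pp1)=3>1 -> COPY to pp2. 3 ppages; refcounts: pp0:3 pp1:2 pp2:1
Op 6: read(P1, v1) -> 141. No state change.
Op 7: fork(P1) -> P3. 3 ppages; refcounts: pp0:4 pp1:2 pp2:2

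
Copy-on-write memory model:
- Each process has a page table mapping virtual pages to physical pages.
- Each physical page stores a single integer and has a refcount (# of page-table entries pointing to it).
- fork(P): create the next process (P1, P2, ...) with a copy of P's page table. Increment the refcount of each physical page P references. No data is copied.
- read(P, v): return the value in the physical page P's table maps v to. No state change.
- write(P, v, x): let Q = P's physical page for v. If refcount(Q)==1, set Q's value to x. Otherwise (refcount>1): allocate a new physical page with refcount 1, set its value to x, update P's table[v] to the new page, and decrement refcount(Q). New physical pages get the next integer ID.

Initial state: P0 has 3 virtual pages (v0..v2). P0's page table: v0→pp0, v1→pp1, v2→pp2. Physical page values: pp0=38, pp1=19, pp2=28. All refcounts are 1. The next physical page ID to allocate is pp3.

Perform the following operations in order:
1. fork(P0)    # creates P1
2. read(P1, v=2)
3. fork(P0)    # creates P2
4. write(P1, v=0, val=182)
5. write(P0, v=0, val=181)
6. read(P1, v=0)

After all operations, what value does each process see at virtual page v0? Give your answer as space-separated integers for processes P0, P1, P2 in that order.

Answer: 181 182 38

Derivation:
Op 1: fork(P0) -> P1. 3 ppages; refcounts: pp0:2 pp1:2 pp2:2
Op 2: read(P1, v2) -> 28. No state change.
Op 3: fork(P0) -> P2. 3 ppages; refcounts: pp0:3 pp1:3 pp2:3
Op 4: write(P1, v0, 182). refcount(pp0)=3>1 -> COPY to pp3. 4 ppages; refcounts: pp0:2 pp1:3 pp2:3 pp3:1
Op 5: write(P0, v0, 181). refcount(pp0)=2>1 -> COPY to pp4. 5 ppages; refcounts: pp0:1 pp1:3 pp2:3 pp3:1 pp4:1
Op 6: read(P1, v0) -> 182. No state change.
P0: v0 -> pp4 = 181
P1: v0 -> pp3 = 182
P2: v0 -> pp0 = 38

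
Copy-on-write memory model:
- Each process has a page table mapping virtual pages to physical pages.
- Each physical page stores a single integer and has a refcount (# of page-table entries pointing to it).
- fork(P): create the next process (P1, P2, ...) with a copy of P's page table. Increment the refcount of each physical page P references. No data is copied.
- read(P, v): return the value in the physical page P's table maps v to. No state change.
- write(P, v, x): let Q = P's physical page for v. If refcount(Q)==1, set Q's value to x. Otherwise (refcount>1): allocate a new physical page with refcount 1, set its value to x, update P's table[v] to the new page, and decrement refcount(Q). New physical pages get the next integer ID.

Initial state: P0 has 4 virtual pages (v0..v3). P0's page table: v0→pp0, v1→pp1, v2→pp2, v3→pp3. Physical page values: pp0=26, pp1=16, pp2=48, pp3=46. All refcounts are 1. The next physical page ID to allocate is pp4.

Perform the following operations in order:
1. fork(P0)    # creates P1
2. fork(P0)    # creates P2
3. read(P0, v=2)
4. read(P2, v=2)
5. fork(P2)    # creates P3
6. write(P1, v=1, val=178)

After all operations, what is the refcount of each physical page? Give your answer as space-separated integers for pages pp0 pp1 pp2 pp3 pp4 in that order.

Op 1: fork(P0) -> P1. 4 ppages; refcounts: pp0:2 pp1:2 pp2:2 pp3:2
Op 2: fork(P0) -> P2. 4 ppages; refcounts: pp0:3 pp1:3 pp2:3 pp3:3
Op 3: read(P0, v2) -> 48. No state change.
Op 4: read(P2, v2) -> 48. No state change.
Op 5: fork(P2) -> P3. 4 ppages; refcounts: pp0:4 pp1:4 pp2:4 pp3:4
Op 6: write(P1, v1, 178). refcount(pp1)=4>1 -> COPY to pp4. 5 ppages; refcounts: pp0:4 pp1:3 pp2:4 pp3:4 pp4:1

Answer: 4 3 4 4 1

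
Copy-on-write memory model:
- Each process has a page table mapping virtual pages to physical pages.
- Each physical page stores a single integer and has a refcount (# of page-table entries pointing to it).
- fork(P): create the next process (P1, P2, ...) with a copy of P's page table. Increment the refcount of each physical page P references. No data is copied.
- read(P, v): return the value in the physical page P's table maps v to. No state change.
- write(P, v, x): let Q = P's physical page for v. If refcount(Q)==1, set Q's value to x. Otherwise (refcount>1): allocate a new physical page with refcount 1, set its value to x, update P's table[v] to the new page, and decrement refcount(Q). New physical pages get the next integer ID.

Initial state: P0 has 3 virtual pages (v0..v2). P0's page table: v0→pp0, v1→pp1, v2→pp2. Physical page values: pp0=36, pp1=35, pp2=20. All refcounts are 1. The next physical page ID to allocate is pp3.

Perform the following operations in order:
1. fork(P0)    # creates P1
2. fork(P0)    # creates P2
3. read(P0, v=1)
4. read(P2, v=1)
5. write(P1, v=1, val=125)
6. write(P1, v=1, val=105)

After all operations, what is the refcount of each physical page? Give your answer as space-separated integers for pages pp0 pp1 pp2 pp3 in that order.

Answer: 3 2 3 1

Derivation:
Op 1: fork(P0) -> P1. 3 ppages; refcounts: pp0:2 pp1:2 pp2:2
Op 2: fork(P0) -> P2. 3 ppages; refcounts: pp0:3 pp1:3 pp2:3
Op 3: read(P0, v1) -> 35. No state change.
Op 4: read(P2, v1) -> 35. No state change.
Op 5: write(P1, v1, 125). refcount(pp1)=3>1 -> COPY to pp3. 4 ppages; refcounts: pp0:3 pp1:2 pp2:3 pp3:1
Op 6: write(P1, v1, 105). refcount(pp3)=1 -> write in place. 4 ppages; refcounts: pp0:3 pp1:2 pp2:3 pp3:1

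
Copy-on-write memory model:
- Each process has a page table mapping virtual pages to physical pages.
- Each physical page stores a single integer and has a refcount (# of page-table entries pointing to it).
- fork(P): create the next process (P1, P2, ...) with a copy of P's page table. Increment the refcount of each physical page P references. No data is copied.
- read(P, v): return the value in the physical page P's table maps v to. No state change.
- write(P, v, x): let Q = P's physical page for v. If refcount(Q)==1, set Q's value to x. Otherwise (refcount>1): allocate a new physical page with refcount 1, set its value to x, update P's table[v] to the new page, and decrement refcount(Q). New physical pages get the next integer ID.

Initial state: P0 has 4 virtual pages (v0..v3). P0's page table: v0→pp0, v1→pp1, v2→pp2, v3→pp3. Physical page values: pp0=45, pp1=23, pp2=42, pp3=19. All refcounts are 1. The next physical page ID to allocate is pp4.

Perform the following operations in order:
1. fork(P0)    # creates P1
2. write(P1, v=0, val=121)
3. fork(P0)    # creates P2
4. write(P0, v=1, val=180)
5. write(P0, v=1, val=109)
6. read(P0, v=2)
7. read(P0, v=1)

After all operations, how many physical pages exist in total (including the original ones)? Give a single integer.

Op 1: fork(P0) -> P1. 4 ppages; refcounts: pp0:2 pp1:2 pp2:2 pp3:2
Op 2: write(P1, v0, 121). refcount(pp0)=2>1 -> COPY to pp4. 5 ppages; refcounts: pp0:1 pp1:2 pp2:2 pp3:2 pp4:1
Op 3: fork(P0) -> P2. 5 ppages; refcounts: pp0:2 pp1:3 pp2:3 pp3:3 pp4:1
Op 4: write(P0, v1, 180). refcount(pp1)=3>1 -> COPY to pp5. 6 ppages; refcounts: pp0:2 pp1:2 pp2:3 pp3:3 pp4:1 pp5:1
Op 5: write(P0, v1, 109). refcount(pp5)=1 -> write in place. 6 ppages; refcounts: pp0:2 pp1:2 pp2:3 pp3:3 pp4:1 pp5:1
Op 6: read(P0, v2) -> 42. No state change.
Op 7: read(P0, v1) -> 109. No state change.

Answer: 6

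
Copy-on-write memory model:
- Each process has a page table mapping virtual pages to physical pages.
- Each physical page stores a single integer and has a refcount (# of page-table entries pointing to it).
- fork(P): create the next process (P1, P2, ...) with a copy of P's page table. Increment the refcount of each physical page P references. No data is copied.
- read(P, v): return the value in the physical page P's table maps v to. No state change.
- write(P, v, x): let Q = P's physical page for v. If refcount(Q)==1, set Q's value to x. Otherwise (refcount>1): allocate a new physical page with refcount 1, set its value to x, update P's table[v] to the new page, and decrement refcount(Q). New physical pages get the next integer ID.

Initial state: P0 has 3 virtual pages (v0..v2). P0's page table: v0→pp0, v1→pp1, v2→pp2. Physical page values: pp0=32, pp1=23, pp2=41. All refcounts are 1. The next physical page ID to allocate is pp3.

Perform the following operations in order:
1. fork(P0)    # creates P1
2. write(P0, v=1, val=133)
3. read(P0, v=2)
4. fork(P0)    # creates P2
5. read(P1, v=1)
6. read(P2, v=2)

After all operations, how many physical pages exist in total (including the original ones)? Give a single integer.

Answer: 4

Derivation:
Op 1: fork(P0) -> P1. 3 ppages; refcounts: pp0:2 pp1:2 pp2:2
Op 2: write(P0, v1, 133). refcount(pp1)=2>1 -> COPY to pp3. 4 ppages; refcounts: pp0:2 pp1:1 pp2:2 pp3:1
Op 3: read(P0, v2) -> 41. No state change.
Op 4: fork(P0) -> P2. 4 ppages; refcounts: pp0:3 pp1:1 pp2:3 pp3:2
Op 5: read(P1, v1) -> 23. No state change.
Op 6: read(P2, v2) -> 41. No state change.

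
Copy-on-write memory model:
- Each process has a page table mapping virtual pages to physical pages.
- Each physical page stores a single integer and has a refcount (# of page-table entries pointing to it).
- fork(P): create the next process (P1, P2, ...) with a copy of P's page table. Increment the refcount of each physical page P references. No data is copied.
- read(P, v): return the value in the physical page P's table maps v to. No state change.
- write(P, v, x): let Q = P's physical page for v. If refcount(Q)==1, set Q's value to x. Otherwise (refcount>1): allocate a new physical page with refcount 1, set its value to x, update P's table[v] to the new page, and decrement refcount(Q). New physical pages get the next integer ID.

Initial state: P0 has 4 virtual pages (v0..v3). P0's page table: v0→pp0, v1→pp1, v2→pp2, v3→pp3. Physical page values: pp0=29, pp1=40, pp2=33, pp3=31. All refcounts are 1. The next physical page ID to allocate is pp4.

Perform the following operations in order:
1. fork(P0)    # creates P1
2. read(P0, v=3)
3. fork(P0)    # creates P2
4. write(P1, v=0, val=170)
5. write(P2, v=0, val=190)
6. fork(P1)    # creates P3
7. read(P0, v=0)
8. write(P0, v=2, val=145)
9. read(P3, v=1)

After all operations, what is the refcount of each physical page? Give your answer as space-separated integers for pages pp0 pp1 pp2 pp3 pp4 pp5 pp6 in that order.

Op 1: fork(P0) -> P1. 4 ppages; refcounts: pp0:2 pp1:2 pp2:2 pp3:2
Op 2: read(P0, v3) -> 31. No state change.
Op 3: fork(P0) -> P2. 4 ppages; refcounts: pp0:3 pp1:3 pp2:3 pp3:3
Op 4: write(P1, v0, 170). refcount(pp0)=3>1 -> COPY to pp4. 5 ppages; refcounts: pp0:2 pp1:3 pp2:3 pp3:3 pp4:1
Op 5: write(P2, v0, 190). refcount(pp0)=2>1 -> COPY to pp5. 6 ppages; refcounts: pp0:1 pp1:3 pp2:3 pp3:3 pp4:1 pp5:1
Op 6: fork(P1) -> P3. 6 ppages; refcounts: pp0:1 pp1:4 pp2:4 pp3:4 pp4:2 pp5:1
Op 7: read(P0, v0) -> 29. No state change.
Op 8: write(P0, v2, 145). refcount(pp2)=4>1 -> COPY to pp6. 7 ppages; refcounts: pp0:1 pp1:4 pp2:3 pp3:4 pp4:2 pp5:1 pp6:1
Op 9: read(P3, v1) -> 40. No state change.

Answer: 1 4 3 4 2 1 1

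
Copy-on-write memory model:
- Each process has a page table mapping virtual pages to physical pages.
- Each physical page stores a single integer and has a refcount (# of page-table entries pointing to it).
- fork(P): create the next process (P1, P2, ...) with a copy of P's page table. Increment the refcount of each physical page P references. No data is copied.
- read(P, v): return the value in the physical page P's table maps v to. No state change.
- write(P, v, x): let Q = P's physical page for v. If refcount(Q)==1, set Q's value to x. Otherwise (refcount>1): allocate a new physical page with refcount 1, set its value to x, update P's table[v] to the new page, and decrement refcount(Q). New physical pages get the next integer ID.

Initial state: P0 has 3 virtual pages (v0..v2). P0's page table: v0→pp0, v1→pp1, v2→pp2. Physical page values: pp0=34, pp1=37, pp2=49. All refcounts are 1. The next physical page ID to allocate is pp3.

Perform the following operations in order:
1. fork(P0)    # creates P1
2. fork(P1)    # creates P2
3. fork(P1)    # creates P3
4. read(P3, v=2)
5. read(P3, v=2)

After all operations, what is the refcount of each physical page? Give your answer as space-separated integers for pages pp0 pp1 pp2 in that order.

Op 1: fork(P0) -> P1. 3 ppages; refcounts: pp0:2 pp1:2 pp2:2
Op 2: fork(P1) -> P2. 3 ppages; refcounts: pp0:3 pp1:3 pp2:3
Op 3: fork(P1) -> P3. 3 ppages; refcounts: pp0:4 pp1:4 pp2:4
Op 4: read(P3, v2) -> 49. No state change.
Op 5: read(P3, v2) -> 49. No state change.

Answer: 4 4 4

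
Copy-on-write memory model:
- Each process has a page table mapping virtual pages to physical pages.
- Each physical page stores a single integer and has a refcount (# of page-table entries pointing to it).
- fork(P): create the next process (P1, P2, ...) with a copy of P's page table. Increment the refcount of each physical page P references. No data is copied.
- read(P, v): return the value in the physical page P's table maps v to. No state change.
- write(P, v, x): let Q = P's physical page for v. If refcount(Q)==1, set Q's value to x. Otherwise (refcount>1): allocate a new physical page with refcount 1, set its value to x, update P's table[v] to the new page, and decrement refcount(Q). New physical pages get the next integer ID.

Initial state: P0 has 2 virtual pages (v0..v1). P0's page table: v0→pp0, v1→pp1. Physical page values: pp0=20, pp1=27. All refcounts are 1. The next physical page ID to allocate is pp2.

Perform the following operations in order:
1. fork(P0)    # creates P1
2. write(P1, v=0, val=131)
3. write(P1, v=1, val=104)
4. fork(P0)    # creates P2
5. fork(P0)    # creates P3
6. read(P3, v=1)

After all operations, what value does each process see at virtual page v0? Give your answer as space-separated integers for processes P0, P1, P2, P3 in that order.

Answer: 20 131 20 20

Derivation:
Op 1: fork(P0) -> P1. 2 ppages; refcounts: pp0:2 pp1:2
Op 2: write(P1, v0, 131). refcount(pp0)=2>1 -> COPY to pp2. 3 ppages; refcounts: pp0:1 pp1:2 pp2:1
Op 3: write(P1, v1, 104). refcount(pp1)=2>1 -> COPY to pp3. 4 ppages; refcounts: pp0:1 pp1:1 pp2:1 pp3:1
Op 4: fork(P0) -> P2. 4 ppages; refcounts: pp0:2 pp1:2 pp2:1 pp3:1
Op 5: fork(P0) -> P3. 4 ppages; refcounts: pp0:3 pp1:3 pp2:1 pp3:1
Op 6: read(P3, v1) -> 27. No state change.
P0: v0 -> pp0 = 20
P1: v0 -> pp2 = 131
P2: v0 -> pp0 = 20
P3: v0 -> pp0 = 20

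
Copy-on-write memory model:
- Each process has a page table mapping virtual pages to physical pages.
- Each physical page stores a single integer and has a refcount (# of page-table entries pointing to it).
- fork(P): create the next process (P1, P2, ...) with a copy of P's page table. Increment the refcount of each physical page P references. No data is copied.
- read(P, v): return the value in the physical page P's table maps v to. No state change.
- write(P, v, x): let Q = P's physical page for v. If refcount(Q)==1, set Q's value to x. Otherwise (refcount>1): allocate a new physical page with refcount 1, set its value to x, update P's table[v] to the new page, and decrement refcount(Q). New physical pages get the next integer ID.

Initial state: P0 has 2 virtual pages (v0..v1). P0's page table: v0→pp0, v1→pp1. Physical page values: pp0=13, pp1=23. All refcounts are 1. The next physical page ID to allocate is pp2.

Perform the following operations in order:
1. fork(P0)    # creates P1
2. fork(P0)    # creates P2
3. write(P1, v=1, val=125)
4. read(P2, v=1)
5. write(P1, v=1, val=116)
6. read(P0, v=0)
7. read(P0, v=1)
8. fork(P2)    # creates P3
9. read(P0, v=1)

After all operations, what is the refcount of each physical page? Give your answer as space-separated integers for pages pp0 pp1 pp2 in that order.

Op 1: fork(P0) -> P1. 2 ppages; refcounts: pp0:2 pp1:2
Op 2: fork(P0) -> P2. 2 ppages; refcounts: pp0:3 pp1:3
Op 3: write(P1, v1, 125). refcount(pp1)=3>1 -> COPY to pp2. 3 ppages; refcounts: pp0:3 pp1:2 pp2:1
Op 4: read(P2, v1) -> 23. No state change.
Op 5: write(P1, v1, 116). refcount(pp2)=1 -> write in place. 3 ppages; refcounts: pp0:3 pp1:2 pp2:1
Op 6: read(P0, v0) -> 13. No state change.
Op 7: read(P0, v1) -> 23. No state change.
Op 8: fork(P2) -> P3. 3 ppages; refcounts: pp0:4 pp1:3 pp2:1
Op 9: read(P0, v1) -> 23. No state change.

Answer: 4 3 1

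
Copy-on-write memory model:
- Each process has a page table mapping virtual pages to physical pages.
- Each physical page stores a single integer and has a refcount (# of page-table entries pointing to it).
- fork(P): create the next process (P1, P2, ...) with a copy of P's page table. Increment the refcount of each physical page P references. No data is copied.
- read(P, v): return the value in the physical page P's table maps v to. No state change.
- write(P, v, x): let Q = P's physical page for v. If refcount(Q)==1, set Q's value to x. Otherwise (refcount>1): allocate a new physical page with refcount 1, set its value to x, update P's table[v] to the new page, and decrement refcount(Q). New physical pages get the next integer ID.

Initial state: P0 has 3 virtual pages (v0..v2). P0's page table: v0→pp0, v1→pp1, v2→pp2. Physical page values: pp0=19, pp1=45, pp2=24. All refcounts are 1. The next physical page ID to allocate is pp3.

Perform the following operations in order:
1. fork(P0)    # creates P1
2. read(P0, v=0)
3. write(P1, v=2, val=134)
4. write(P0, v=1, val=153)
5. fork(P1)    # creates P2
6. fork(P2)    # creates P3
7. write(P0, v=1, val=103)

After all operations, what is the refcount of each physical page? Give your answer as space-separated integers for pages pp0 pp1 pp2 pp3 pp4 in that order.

Answer: 4 3 1 3 1

Derivation:
Op 1: fork(P0) -> P1. 3 ppages; refcounts: pp0:2 pp1:2 pp2:2
Op 2: read(P0, v0) -> 19. No state change.
Op 3: write(P1, v2, 134). refcount(pp2)=2>1 -> COPY to pp3. 4 ppages; refcounts: pp0:2 pp1:2 pp2:1 pp3:1
Op 4: write(P0, v1, 153). refcount(pp1)=2>1 -> COPY to pp4. 5 ppages; refcounts: pp0:2 pp1:1 pp2:1 pp3:1 pp4:1
Op 5: fork(P1) -> P2. 5 ppages; refcounts: pp0:3 pp1:2 pp2:1 pp3:2 pp4:1
Op 6: fork(P2) -> P3. 5 ppages; refcounts: pp0:4 pp1:3 pp2:1 pp3:3 pp4:1
Op 7: write(P0, v1, 103). refcount(pp4)=1 -> write in place. 5 ppages; refcounts: pp0:4 pp1:3 pp2:1 pp3:3 pp4:1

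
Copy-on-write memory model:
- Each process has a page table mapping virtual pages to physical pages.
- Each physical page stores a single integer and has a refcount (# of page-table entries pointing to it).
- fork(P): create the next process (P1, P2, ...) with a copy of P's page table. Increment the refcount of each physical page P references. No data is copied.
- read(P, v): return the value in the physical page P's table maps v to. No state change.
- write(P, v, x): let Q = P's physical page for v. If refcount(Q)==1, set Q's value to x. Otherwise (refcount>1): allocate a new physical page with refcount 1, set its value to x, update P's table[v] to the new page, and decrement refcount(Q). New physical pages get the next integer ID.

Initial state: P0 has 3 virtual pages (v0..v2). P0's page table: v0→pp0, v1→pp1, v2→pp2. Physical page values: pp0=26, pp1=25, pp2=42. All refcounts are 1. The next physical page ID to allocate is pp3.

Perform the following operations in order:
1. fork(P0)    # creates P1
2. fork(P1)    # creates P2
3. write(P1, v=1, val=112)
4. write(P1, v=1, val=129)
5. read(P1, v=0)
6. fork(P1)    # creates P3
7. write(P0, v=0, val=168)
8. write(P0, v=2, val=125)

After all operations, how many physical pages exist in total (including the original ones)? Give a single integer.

Op 1: fork(P0) -> P1. 3 ppages; refcounts: pp0:2 pp1:2 pp2:2
Op 2: fork(P1) -> P2. 3 ppages; refcounts: pp0:3 pp1:3 pp2:3
Op 3: write(P1, v1, 112). refcount(pp1)=3>1 -> COPY to pp3. 4 ppages; refcounts: pp0:3 pp1:2 pp2:3 pp3:1
Op 4: write(P1, v1, 129). refcount(pp3)=1 -> write in place. 4 ppages; refcounts: pp0:3 pp1:2 pp2:3 pp3:1
Op 5: read(P1, v0) -> 26. No state change.
Op 6: fork(P1) -> P3. 4 ppages; refcounts: pp0:4 pp1:2 pp2:4 pp3:2
Op 7: write(P0, v0, 168). refcount(pp0)=4>1 -> COPY to pp4. 5 ppages; refcounts: pp0:3 pp1:2 pp2:4 pp3:2 pp4:1
Op 8: write(P0, v2, 125). refcount(pp2)=4>1 -> COPY to pp5. 6 ppages; refcounts: pp0:3 pp1:2 pp2:3 pp3:2 pp4:1 pp5:1

Answer: 6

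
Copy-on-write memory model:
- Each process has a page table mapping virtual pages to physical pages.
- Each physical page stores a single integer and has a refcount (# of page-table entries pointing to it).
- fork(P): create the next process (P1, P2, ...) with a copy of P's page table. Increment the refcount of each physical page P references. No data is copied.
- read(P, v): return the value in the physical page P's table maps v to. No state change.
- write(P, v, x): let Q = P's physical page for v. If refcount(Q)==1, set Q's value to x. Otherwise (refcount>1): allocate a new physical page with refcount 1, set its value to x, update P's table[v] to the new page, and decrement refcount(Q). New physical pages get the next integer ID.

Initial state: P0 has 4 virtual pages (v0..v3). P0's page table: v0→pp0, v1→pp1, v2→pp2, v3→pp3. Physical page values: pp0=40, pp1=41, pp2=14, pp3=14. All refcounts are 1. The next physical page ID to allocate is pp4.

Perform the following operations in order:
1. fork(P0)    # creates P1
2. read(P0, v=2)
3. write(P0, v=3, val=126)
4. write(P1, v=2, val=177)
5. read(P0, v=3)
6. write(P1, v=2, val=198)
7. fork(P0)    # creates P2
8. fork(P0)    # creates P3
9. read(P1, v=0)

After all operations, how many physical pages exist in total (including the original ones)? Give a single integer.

Answer: 6

Derivation:
Op 1: fork(P0) -> P1. 4 ppages; refcounts: pp0:2 pp1:2 pp2:2 pp3:2
Op 2: read(P0, v2) -> 14. No state change.
Op 3: write(P0, v3, 126). refcount(pp3)=2>1 -> COPY to pp4. 5 ppages; refcounts: pp0:2 pp1:2 pp2:2 pp3:1 pp4:1
Op 4: write(P1, v2, 177). refcount(pp2)=2>1 -> COPY to pp5. 6 ppages; refcounts: pp0:2 pp1:2 pp2:1 pp3:1 pp4:1 pp5:1
Op 5: read(P0, v3) -> 126. No state change.
Op 6: write(P1, v2, 198). refcount(pp5)=1 -> write in place. 6 ppages; refcounts: pp0:2 pp1:2 pp2:1 pp3:1 pp4:1 pp5:1
Op 7: fork(P0) -> P2. 6 ppages; refcounts: pp0:3 pp1:3 pp2:2 pp3:1 pp4:2 pp5:1
Op 8: fork(P0) -> P3. 6 ppages; refcounts: pp0:4 pp1:4 pp2:3 pp3:1 pp4:3 pp5:1
Op 9: read(P1, v0) -> 40. No state change.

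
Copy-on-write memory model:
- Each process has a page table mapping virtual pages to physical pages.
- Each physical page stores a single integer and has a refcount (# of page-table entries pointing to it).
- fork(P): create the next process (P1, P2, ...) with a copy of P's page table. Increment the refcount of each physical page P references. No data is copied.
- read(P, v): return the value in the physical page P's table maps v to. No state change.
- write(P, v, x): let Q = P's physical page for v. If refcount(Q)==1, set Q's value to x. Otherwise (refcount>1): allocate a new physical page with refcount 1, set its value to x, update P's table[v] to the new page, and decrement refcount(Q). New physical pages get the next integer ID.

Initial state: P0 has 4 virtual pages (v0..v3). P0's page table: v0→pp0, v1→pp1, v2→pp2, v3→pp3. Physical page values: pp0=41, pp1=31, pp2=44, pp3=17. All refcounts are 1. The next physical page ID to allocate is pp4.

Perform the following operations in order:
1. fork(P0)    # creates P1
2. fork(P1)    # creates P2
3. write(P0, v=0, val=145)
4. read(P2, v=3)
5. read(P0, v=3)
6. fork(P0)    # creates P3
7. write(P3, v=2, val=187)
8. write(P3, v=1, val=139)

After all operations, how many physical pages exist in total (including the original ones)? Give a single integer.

Answer: 7

Derivation:
Op 1: fork(P0) -> P1. 4 ppages; refcounts: pp0:2 pp1:2 pp2:2 pp3:2
Op 2: fork(P1) -> P2. 4 ppages; refcounts: pp0:3 pp1:3 pp2:3 pp3:3
Op 3: write(P0, v0, 145). refcount(pp0)=3>1 -> COPY to pp4. 5 ppages; refcounts: pp0:2 pp1:3 pp2:3 pp3:3 pp4:1
Op 4: read(P2, v3) -> 17. No state change.
Op 5: read(P0, v3) -> 17. No state change.
Op 6: fork(P0) -> P3. 5 ppages; refcounts: pp0:2 pp1:4 pp2:4 pp3:4 pp4:2
Op 7: write(P3, v2, 187). refcount(pp2)=4>1 -> COPY to pp5. 6 ppages; refcounts: pp0:2 pp1:4 pp2:3 pp3:4 pp4:2 pp5:1
Op 8: write(P3, v1, 139). refcount(pp1)=4>1 -> COPY to pp6. 7 ppages; refcounts: pp0:2 pp1:3 pp2:3 pp3:4 pp4:2 pp5:1 pp6:1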